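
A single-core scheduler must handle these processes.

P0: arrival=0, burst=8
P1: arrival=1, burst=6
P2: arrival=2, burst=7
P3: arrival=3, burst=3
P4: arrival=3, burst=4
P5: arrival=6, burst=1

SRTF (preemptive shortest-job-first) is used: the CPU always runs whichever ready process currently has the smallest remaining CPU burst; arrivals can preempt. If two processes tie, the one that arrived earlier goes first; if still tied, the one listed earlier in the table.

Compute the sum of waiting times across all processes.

Timeline: | P0 0-1 | P1 1-3 | P3 3-6 | P5 6-7 | P1 7-11 | P4 11-15 | P0 15-22 | P2 22-29 |
Completion: P0=22  P1=11  P2=29  P3=6  P4=15  P5=7
Waiting = turnaround − burst: P0=14, P1=4, P2=20, P3=0, P4=8, P5=0
Total waiting = 14 + 4 + 20 + 0 + 8 + 0 = 46

46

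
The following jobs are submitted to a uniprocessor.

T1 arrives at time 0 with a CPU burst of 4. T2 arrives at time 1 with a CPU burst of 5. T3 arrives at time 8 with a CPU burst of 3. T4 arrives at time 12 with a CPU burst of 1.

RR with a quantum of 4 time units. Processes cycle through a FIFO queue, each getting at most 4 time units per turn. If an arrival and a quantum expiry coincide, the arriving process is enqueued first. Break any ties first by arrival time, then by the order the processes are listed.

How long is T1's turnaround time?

4

Gantt: | T1 0-4 | T2 4-8 | T3 8-11 | T2 11-12 | T4 12-13 |
Completion: T1=4  T2=12  T3=11  T4=13
Turnaround (C−A): T1=4  T2=11  T3=3  T4=1
Turnaround(T1) = completion − arrival = 4 − 0 = 4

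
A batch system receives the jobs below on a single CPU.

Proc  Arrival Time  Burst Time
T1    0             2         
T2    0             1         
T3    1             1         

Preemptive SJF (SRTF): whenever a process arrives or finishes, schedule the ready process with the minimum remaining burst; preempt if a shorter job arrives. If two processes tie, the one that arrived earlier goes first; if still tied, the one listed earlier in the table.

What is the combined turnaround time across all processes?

6

Gantt: | T2 0-1 | T3 1-2 | T1 2-4 |
Completion: T1=4  T2=1  T3=2
Turnaround (C−A): T1=4  T2=1  T3=1
Turnaround = completion − arrival: T1=4, T2=1, T3=1
Total turnaround = 4 + 1 + 1 = 6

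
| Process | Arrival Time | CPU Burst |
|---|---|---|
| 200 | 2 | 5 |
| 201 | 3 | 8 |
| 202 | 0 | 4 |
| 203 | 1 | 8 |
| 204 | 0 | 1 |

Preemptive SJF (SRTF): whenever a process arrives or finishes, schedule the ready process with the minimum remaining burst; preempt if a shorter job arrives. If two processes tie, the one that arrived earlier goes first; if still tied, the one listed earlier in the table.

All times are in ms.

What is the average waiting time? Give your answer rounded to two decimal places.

5.60

Gantt: | 204 0-1 | 202 1-5 | 200 5-10 | 203 10-18 | 201 18-26 |
Completion: 200=10  201=26  202=5  203=18  204=1
Waiting times: 200=3, 201=15, 202=1, 203=9, 204=0
Average waiting = (3+15+1+9+0) / 5 = 28/5 = 5.60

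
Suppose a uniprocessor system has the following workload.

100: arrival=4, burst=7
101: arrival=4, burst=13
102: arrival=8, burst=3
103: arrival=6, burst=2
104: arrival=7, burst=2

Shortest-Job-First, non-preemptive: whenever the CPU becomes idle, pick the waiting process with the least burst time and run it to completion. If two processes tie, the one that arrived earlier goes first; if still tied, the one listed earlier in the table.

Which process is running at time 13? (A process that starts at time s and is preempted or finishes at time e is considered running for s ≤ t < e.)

Schedule: | idle 0-4 | 100 4-11 | 103 11-13 | 104 13-15 | 102 15-18 | 101 18-31 |
Completion: 100=11  101=31  102=18  103=13  104=15
Turnaround (C−A): 100=7  101=27  102=10  103=7  104=8

104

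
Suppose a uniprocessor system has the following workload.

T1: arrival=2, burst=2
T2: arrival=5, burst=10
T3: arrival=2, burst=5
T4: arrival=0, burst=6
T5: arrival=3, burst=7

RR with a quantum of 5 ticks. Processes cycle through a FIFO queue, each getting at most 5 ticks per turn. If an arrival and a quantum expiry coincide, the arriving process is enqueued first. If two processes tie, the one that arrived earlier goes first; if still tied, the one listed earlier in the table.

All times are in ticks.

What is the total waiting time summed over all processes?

55

Schedule: | T4 0-5 | T1 5-7 | T3 7-12 | T5 12-17 | T2 17-22 | T4 22-23 | T5 23-25 | T2 25-30 |
Completion: T1=7  T2=30  T3=12  T4=23  T5=25
Turnaround (C−A): T1=5  T2=25  T3=10  T4=23  T5=22
Waiting = turnaround − burst: T1=3, T2=15, T3=5, T4=17, T5=15
Total waiting = 3 + 15 + 5 + 17 + 15 = 55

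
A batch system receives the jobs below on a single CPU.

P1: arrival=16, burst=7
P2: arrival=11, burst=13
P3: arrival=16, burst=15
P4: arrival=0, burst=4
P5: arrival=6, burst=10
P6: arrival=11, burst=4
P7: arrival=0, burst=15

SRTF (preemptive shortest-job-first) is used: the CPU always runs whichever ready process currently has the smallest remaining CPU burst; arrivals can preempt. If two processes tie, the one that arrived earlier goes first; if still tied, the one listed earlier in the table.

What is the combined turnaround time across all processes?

Schedule: | P4 0-4 | P7 4-6 | P5 6-11 | P6 11-15 | P5 15-20 | P1 20-27 | P7 27-40 | P2 40-53 | P3 53-68 |
Completion: P1=27  P2=53  P3=68  P4=4  P5=20  P6=15  P7=40
Turnaround (C−A): P1=11  P2=42  P3=52  P4=4  P5=14  P6=4  P7=40
Turnaround = completion − arrival: P1=11, P2=42, P3=52, P4=4, P5=14, P6=4, P7=40
Total turnaround = 11 + 42 + 52 + 4 + 14 + 4 + 40 = 167

167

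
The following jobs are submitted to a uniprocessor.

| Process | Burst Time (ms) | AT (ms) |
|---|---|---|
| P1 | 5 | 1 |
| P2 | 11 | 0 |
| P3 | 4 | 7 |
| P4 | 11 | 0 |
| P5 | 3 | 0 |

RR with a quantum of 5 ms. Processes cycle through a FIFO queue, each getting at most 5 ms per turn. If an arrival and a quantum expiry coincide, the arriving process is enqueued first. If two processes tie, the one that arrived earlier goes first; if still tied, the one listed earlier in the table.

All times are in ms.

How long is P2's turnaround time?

Schedule: | P2 0-5 | P4 5-10 | P5 10-13 | P1 13-18 | P2 18-23 | P3 23-27 | P4 27-32 | P2 32-33 | P4 33-34 |
Completion: P1=18  P2=33  P3=27  P4=34  P5=13
Turnaround(P2) = completion − arrival = 33 − 0 = 33

33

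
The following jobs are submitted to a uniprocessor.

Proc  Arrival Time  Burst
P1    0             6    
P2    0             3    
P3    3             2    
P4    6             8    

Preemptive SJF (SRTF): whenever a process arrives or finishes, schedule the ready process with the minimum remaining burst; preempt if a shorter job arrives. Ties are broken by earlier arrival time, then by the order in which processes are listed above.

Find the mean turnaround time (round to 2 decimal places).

7.25

Schedule: | P2 0-3 | P3 3-5 | P1 5-11 | P4 11-19 |
Completion: P1=11  P2=3  P3=5  P4=19
Turnaround (C−A): P1=11  P2=3  P3=2  P4=13
Turnaround times: P1=11, P2=3, P3=2, P4=13
Average turnaround = (11+3+2+13) / 4 = 29/4 = 7.25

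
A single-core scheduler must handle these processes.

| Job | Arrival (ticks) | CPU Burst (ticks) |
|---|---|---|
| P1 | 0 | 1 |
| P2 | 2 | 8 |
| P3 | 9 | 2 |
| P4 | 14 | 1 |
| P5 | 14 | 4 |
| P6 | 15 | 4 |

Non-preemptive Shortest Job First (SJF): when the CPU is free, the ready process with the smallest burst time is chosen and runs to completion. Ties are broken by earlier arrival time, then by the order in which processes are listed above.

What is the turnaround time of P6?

8

Gantt: | P1 0-1 | idle 1-2 | P2 2-10 | P3 10-12 | idle 12-14 | P4 14-15 | P5 15-19 | P6 19-23 |
Completion: P1=1  P2=10  P3=12  P4=15  P5=19  P6=23
Turnaround (C−A): P1=1  P2=8  P3=3  P4=1  P5=5  P6=8
Turnaround(P6) = completion − arrival = 23 − 15 = 8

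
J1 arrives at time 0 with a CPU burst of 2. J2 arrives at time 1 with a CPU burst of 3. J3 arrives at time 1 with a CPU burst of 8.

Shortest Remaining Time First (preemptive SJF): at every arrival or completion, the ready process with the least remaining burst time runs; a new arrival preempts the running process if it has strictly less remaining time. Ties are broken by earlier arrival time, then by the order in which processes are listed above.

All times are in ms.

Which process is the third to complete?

Timeline: | J1 0-2 | J2 2-5 | J3 5-13 |
Completion: J1=2  J2=5  J3=13
Turnaround (C−A): J1=2  J2=4  J3=12
Finish order: J1 → J2 → J3

J3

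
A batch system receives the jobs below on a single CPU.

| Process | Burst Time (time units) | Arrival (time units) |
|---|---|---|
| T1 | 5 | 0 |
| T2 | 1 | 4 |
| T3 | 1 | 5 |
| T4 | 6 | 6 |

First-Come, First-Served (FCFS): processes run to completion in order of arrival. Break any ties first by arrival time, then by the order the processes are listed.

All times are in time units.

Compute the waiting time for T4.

1

Schedule: | T1 0-5 | T2 5-6 | T3 6-7 | T4 7-13 |
Completion: T1=5  T2=6  T3=7  T4=13
Turnaround (C−A): T1=5  T2=2  T3=2  T4=7
Waiting(T4) = turnaround − burst = 7 − 6 = 1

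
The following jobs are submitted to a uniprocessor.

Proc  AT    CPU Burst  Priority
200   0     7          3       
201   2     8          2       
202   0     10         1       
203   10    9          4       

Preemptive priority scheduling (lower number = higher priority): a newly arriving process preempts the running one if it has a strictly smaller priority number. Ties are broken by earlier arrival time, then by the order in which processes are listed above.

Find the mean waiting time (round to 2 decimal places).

10.25

Timeline: | 202 0-10 | 201 10-18 | 200 18-25 | 203 25-34 |
Completion: 200=25  201=18  202=10  203=34
Waiting times: 200=18, 201=8, 202=0, 203=15
Average waiting = (18+8+0+15) / 4 = 41/4 = 10.25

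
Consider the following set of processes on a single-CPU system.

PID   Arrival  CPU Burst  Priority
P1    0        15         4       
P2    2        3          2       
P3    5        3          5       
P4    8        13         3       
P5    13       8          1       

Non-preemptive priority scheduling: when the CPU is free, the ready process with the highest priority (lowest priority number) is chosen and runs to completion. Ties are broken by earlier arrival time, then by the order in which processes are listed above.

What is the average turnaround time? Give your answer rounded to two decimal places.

23.40

Timeline: | P1 0-15 | P5 15-23 | P2 23-26 | P4 26-39 | P3 39-42 |
Completion: P1=15  P2=26  P3=42  P4=39  P5=23
Turnaround times: P1=15, P2=24, P3=37, P4=31, P5=10
Average turnaround = (15+24+37+31+10) / 5 = 117/5 = 23.40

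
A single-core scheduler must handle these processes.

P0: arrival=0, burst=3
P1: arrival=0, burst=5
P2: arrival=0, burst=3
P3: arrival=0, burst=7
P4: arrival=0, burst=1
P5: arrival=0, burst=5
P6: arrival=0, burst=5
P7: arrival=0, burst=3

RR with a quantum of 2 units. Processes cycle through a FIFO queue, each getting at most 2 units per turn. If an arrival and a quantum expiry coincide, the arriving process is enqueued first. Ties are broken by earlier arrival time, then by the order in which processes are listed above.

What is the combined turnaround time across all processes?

Schedule: | P0 0-2 | P1 2-4 | P2 4-6 | P3 6-8 | P4 8-9 | P5 9-11 | P6 11-13 | P7 13-15 | P0 15-16 | P1 16-18 | P2 18-19 | P3 19-21 | P5 21-23 | P6 23-25 | P7 25-26 | P1 26-27 | P3 27-29 | P5 29-30 | P6 30-31 | P3 31-32 |
Completion: P0=16  P1=27  P2=19  P3=32  P4=9  P5=30  P6=31  P7=26
Turnaround (C−A): P0=16  P1=27  P2=19  P3=32  P4=9  P5=30  P6=31  P7=26
Turnaround = completion − arrival: P0=16, P1=27, P2=19, P3=32, P4=9, P5=30, P6=31, P7=26
Total turnaround = 16 + 27 + 19 + 32 + 9 + 30 + 31 + 26 = 190

190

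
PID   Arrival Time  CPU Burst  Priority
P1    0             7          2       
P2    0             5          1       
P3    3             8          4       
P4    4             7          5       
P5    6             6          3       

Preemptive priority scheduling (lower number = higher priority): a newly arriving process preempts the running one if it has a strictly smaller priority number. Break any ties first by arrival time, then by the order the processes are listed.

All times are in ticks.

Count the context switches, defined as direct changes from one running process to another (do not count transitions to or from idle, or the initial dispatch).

4

Timeline: | P2 0-5 | P1 5-12 | P5 12-18 | P3 18-26 | P4 26-33 |
Completion: P1=12  P2=5  P3=26  P4=33  P5=18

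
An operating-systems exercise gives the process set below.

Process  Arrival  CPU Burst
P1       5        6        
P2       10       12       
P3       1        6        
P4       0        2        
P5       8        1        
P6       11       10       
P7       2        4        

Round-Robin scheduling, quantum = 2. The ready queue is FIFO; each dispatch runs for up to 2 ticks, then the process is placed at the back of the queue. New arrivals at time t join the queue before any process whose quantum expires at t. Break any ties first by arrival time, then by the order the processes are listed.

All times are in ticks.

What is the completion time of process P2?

Schedule: | P4 0-2 | P3 2-4 | P7 4-6 | P3 6-8 | P1 8-10 | P7 10-12 | P5 12-13 | P3 13-15 | P2 15-17 | P1 17-19 | P6 19-21 | P2 21-23 | P1 23-25 | P6 25-27 | P2 27-29 | P6 29-31 | P2 31-33 | P6 33-35 | P2 35-37 | P6 37-39 | P2 39-41 |
Completion: P1=25  P2=41  P3=15  P4=2  P5=13  P6=39  P7=12

41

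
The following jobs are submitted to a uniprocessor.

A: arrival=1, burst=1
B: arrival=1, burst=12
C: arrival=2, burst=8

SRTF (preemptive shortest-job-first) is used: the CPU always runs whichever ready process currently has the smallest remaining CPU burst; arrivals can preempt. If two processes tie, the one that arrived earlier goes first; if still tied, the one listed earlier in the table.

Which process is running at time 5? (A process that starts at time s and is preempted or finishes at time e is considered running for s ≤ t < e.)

C

Gantt: | idle 0-1 | A 1-2 | C 2-10 | B 10-22 |
Completion: A=2  B=22  C=10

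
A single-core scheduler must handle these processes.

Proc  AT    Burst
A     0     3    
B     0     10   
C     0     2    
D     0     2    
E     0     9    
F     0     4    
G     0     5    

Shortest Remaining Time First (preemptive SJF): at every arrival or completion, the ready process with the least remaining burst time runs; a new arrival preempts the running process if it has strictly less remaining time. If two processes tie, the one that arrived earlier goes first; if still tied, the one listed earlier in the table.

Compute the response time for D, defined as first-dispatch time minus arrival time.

Gantt: | C 0-2 | D 2-4 | A 4-7 | F 7-11 | G 11-16 | E 16-25 | B 25-35 |
Completion: A=7  B=35  C=2  D=4  E=25  F=11  G=16
Turnaround (C−A): A=7  B=35  C=2  D=4  E=25  F=11  G=16
Response(D) = first start − arrival = 2 − 0 = 2

2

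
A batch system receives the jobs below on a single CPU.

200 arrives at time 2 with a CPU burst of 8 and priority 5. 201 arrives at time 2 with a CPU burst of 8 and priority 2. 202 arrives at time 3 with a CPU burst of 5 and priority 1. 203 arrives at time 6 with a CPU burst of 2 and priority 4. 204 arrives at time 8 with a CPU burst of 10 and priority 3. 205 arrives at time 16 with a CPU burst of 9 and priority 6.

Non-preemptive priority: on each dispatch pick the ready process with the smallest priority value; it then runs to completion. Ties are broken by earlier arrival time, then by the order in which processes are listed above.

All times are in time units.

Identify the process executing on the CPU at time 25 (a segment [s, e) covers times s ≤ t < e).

203

Timeline: | idle 0-2 | 201 2-10 | 202 10-15 | 204 15-25 | 203 25-27 | 200 27-35 | 205 35-44 |
Completion: 200=35  201=10  202=15  203=27  204=25  205=44
Turnaround (C−A): 200=33  201=8  202=12  203=21  204=17  205=28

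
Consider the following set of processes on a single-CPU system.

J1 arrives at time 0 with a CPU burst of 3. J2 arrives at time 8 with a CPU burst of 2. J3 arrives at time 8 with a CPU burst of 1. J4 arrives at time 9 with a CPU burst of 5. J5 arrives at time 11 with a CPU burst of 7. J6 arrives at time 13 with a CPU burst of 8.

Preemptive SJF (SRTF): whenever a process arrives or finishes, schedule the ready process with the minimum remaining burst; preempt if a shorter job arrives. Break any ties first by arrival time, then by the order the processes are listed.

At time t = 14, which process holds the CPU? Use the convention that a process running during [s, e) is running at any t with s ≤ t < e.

Schedule: | J1 0-3 | idle 3-8 | J3 8-9 | J2 9-11 | J4 11-16 | J5 16-23 | J6 23-31 |
Completion: J1=3  J2=11  J3=9  J4=16  J5=23  J6=31
Turnaround (C−A): J1=3  J2=3  J3=1  J4=7  J5=12  J6=18

J4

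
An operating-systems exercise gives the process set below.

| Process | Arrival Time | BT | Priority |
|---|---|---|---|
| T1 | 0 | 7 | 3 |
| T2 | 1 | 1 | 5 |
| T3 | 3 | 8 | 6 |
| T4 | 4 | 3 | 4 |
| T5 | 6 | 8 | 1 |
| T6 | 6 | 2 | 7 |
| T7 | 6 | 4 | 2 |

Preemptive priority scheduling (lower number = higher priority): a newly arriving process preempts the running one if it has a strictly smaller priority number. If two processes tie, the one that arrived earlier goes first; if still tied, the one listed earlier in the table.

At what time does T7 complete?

18

Gantt: | T1 0-6 | T5 6-14 | T7 14-18 | T1 18-19 | T4 19-22 | T2 22-23 | T3 23-31 | T6 31-33 |
Completion: T1=19  T2=23  T3=31  T4=22  T5=14  T6=33  T7=18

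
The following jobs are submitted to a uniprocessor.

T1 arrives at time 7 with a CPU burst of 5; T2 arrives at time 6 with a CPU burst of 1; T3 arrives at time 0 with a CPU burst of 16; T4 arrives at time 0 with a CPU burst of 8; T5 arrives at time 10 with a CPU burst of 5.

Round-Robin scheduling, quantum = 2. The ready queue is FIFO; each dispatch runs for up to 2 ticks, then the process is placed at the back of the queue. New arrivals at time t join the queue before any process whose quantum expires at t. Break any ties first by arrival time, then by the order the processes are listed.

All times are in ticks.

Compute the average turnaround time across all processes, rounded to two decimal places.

Gantt: | T3 0-2 | T4 2-4 | T3 4-6 | T4 6-8 | T2 8-9 | T3 9-11 | T1 11-13 | T4 13-15 | T5 15-17 | T3 17-19 | T1 19-21 | T4 21-23 | T5 23-25 | T3 25-27 | T1 27-28 | T5 28-29 | T3 29-35 |
Completion: T1=28  T2=9  T3=35  T4=23  T5=29
Turnaround (C−A): T1=21  T2=3  T3=35  T4=23  T5=19
Turnaround times: T1=21, T2=3, T3=35, T4=23, T5=19
Average turnaround = (21+3+35+23+19) / 5 = 101/5 = 20.20

20.20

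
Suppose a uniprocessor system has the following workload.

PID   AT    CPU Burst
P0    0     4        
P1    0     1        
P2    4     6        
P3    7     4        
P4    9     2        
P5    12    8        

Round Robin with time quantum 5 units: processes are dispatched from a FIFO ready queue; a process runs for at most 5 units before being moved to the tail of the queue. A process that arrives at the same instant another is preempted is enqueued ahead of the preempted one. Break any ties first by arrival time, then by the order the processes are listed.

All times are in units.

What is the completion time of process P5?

25

Gantt: | P0 0-4 | P1 4-5 | P2 5-10 | P3 10-14 | P4 14-16 | P2 16-17 | P5 17-25 |
Completion: P0=4  P1=5  P2=17  P3=14  P4=16  P5=25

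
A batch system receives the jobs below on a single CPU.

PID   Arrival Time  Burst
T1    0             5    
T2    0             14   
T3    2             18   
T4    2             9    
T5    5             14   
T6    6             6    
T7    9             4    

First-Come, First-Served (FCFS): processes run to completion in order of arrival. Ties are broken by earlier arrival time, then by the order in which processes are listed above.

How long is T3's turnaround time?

Schedule: | T1 0-5 | T2 5-19 | T3 19-37 | T4 37-46 | T5 46-60 | T6 60-66 | T7 66-70 |
Completion: T1=5  T2=19  T3=37  T4=46  T5=60  T6=66  T7=70
Turnaround (C−A): T1=5  T2=19  T3=35  T4=44  T5=55  T6=60  T7=61
Turnaround(T3) = completion − arrival = 37 − 2 = 35

35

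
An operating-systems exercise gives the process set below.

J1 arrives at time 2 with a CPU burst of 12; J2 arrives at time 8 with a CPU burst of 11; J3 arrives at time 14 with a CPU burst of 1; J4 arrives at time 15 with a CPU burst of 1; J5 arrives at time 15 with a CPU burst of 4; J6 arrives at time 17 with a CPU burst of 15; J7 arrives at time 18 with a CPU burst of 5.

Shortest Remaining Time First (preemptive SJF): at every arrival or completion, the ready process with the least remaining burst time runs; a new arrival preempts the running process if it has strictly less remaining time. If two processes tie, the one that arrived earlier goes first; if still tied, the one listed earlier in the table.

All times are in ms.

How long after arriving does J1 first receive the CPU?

Timeline: | idle 0-2 | J1 2-14 | J3 14-15 | J4 15-16 | J5 16-20 | J7 20-25 | J2 25-36 | J6 36-51 |
Completion: J1=14  J2=36  J3=15  J4=16  J5=20  J6=51  J7=25
Response(J1) = first start − arrival = 2 − 2 = 0

0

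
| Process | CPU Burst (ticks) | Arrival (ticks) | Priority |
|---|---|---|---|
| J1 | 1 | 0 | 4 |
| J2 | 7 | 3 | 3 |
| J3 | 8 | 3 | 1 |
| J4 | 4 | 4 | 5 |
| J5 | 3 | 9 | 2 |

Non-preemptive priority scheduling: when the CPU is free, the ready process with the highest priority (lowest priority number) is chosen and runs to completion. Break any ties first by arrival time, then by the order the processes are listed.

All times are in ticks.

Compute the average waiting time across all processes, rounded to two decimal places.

6.00

Gantt: | J1 0-1 | idle 1-3 | J3 3-11 | J5 11-14 | J2 14-21 | J4 21-25 |
Completion: J1=1  J2=21  J3=11  J4=25  J5=14
Waiting times: J1=0, J2=11, J3=0, J4=17, J5=2
Average waiting = (0+11+0+17+2) / 5 = 30/5 = 6.00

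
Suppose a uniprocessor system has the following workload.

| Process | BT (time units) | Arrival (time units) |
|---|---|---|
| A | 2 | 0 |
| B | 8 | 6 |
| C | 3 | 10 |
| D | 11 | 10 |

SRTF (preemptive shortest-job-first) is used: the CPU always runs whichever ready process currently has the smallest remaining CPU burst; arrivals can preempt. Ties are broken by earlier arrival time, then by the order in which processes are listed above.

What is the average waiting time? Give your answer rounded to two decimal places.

2.50

Schedule: | A 0-2 | idle 2-6 | B 6-10 | C 10-13 | B 13-17 | D 17-28 |
Completion: A=2  B=17  C=13  D=28
Turnaround (C−A): A=2  B=11  C=3  D=18
Waiting times: A=0, B=3, C=0, D=7
Average waiting = (0+3+0+7) / 4 = 10/4 = 2.50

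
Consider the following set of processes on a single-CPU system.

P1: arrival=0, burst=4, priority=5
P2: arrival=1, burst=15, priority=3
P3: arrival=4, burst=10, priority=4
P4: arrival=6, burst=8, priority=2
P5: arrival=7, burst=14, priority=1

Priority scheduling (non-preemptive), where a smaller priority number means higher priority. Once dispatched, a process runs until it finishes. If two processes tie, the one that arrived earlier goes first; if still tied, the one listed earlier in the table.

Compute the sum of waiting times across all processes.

79

Timeline: | P1 0-4 | P2 4-19 | P5 19-33 | P4 33-41 | P3 41-51 |
Completion: P1=4  P2=19  P3=51  P4=41  P5=33
Turnaround (C−A): P1=4  P2=18  P3=47  P4=35  P5=26
Waiting = turnaround − burst: P1=0, P2=3, P3=37, P4=27, P5=12
Total waiting = 0 + 3 + 37 + 27 + 12 = 79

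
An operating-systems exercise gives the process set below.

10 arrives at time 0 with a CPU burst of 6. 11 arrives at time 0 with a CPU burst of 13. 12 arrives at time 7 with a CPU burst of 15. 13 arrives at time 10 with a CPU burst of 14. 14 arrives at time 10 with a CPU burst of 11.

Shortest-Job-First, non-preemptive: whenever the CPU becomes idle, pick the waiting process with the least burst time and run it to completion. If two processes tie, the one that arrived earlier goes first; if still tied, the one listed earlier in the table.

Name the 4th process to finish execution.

Schedule: | 10 0-6 | 11 6-19 | 14 19-30 | 13 30-44 | 12 44-59 |
Completion: 10=6  11=19  12=59  13=44  14=30
Finish order: 10 → 11 → 14 → 13 → 12

13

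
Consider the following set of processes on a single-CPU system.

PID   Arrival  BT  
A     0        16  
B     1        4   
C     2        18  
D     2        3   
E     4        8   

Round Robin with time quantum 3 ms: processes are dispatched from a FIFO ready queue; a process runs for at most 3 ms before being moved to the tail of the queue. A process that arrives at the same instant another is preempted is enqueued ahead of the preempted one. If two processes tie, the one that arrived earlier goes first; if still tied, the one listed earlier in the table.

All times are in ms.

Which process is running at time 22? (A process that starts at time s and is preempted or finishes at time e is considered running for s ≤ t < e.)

A

Schedule: | A 0-3 | B 3-6 | C 6-9 | D 9-12 | A 12-15 | E 15-18 | B 18-19 | C 19-22 | A 22-25 | E 25-28 | C 28-31 | A 31-34 | E 34-36 | C 36-39 | A 39-42 | C 42-45 | A 45-46 | C 46-49 |
Completion: A=46  B=19  C=49  D=12  E=36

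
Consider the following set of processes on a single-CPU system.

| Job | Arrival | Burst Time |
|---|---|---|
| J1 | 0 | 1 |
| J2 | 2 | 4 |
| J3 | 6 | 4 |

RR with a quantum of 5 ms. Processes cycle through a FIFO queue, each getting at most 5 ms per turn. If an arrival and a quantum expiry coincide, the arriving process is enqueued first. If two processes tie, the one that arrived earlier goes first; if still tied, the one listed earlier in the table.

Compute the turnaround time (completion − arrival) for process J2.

4

Gantt: | J1 0-1 | idle 1-2 | J2 2-6 | J3 6-10 |
Completion: J1=1  J2=6  J3=10
Turnaround (C−A): J1=1  J2=4  J3=4
Turnaround(J2) = completion − arrival = 6 − 2 = 4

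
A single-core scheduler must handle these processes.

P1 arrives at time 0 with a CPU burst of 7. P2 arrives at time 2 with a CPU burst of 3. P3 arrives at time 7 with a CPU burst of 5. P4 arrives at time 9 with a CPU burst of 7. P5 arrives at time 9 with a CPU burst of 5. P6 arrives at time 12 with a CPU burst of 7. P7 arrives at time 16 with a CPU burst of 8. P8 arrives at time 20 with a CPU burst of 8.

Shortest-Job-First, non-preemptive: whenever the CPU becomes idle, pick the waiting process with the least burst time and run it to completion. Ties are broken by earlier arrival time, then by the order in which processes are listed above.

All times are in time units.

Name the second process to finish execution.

Timeline: | P1 0-7 | P2 7-10 | P3 10-15 | P5 15-20 | P4 20-27 | P6 27-34 | P7 34-42 | P8 42-50 |
Completion: P1=7  P2=10  P3=15  P4=27  P5=20  P6=34  P7=42  P8=50
Turnaround (C−A): P1=7  P2=8  P3=8  P4=18  P5=11  P6=22  P7=26  P8=30
Finish order: P1 → P2 → P3 → P5 → P4 → P6 → P7 → P8

P2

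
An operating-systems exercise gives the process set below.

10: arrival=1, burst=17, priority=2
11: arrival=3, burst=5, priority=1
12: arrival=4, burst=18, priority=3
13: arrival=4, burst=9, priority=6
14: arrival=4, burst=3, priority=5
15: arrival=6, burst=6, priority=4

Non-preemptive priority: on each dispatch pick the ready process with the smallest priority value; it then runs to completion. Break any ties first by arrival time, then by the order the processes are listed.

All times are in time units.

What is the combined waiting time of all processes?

Schedule: | idle 0-1 | 10 1-18 | 11 18-23 | 12 23-41 | 15 41-47 | 14 47-50 | 13 50-59 |
Completion: 10=18  11=23  12=41  13=59  14=50  15=47
Turnaround (C−A): 10=17  11=20  12=37  13=55  14=46  15=41
Waiting = turnaround − burst: 10=0, 11=15, 12=19, 13=46, 14=43, 15=35
Total waiting = 0 + 15 + 19 + 46 + 43 + 35 = 158

158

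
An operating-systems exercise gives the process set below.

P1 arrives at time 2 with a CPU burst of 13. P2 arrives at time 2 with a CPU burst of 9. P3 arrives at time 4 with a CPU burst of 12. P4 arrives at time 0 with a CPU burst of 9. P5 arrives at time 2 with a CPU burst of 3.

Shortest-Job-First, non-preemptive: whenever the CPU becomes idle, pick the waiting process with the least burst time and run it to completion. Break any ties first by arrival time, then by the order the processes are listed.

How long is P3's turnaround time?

Gantt: | P4 0-9 | P5 9-12 | P2 12-21 | P3 21-33 | P1 33-46 |
Completion: P1=46  P2=21  P3=33  P4=9  P5=12
Turnaround (C−A): P1=44  P2=19  P3=29  P4=9  P5=10
Turnaround(P3) = completion − arrival = 33 − 4 = 29

29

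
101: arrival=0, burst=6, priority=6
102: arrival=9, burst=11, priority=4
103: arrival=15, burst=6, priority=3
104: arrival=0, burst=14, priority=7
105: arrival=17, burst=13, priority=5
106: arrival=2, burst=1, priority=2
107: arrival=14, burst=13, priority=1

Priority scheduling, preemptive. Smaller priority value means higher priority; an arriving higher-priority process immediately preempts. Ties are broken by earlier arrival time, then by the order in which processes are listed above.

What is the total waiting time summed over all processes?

104

Timeline: | 101 0-2 | 106 2-3 | 101 3-7 | 104 7-9 | 102 9-14 | 107 14-27 | 103 27-33 | 102 33-39 | 105 39-52 | 104 52-64 |
Completion: 101=7  102=39  103=33  104=64  105=52  106=3  107=27
Waiting = turnaround − burst: 101=1, 102=19, 103=12, 104=50, 105=22, 106=0, 107=0
Total waiting = 1 + 19 + 12 + 50 + 22 + 0 + 0 = 104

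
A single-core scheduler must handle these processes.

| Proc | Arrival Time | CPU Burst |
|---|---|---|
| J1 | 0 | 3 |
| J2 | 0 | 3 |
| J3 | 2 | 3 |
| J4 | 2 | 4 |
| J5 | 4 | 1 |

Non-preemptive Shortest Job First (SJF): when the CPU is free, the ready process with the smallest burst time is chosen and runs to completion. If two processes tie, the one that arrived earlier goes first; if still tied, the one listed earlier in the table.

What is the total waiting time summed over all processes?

18

Gantt: | J1 0-3 | J2 3-6 | J5 6-7 | J3 7-10 | J4 10-14 |
Completion: J1=3  J2=6  J3=10  J4=14  J5=7
Waiting = turnaround − burst: J1=0, J2=3, J3=5, J4=8, J5=2
Total waiting = 0 + 3 + 5 + 8 + 2 = 18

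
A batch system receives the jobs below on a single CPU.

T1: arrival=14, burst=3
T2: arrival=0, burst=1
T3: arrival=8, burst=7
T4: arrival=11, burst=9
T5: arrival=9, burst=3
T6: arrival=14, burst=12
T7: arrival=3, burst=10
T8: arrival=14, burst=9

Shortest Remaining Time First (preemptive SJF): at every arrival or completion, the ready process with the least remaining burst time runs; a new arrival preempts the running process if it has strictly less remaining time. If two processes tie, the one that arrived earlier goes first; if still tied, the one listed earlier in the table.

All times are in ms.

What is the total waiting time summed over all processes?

Schedule: | T2 0-1 | idle 1-3 | T7 3-9 | T5 9-12 | T7 12-16 | T1 16-19 | T3 19-26 | T4 26-35 | T8 35-44 | T6 44-56 |
Completion: T1=19  T2=1  T3=26  T4=35  T5=12  T6=56  T7=16  T8=44
Waiting = turnaround − burst: T1=2, T2=0, T3=11, T4=15, T5=0, T6=30, T7=3, T8=21
Total waiting = 2 + 0 + 11 + 15 + 0 + 30 + 3 + 21 = 82

82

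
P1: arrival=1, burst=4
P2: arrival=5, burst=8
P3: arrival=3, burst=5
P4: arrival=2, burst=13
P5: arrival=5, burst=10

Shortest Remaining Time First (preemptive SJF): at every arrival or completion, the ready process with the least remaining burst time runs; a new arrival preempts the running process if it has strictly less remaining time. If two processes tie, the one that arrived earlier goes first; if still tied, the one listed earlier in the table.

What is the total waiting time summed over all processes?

46

Schedule: | idle 0-1 | P1 1-5 | P3 5-10 | P2 10-18 | P5 18-28 | P4 28-41 |
Completion: P1=5  P2=18  P3=10  P4=41  P5=28
Waiting = turnaround − burst: P1=0, P2=5, P3=2, P4=26, P5=13
Total waiting = 0 + 5 + 2 + 26 + 13 = 46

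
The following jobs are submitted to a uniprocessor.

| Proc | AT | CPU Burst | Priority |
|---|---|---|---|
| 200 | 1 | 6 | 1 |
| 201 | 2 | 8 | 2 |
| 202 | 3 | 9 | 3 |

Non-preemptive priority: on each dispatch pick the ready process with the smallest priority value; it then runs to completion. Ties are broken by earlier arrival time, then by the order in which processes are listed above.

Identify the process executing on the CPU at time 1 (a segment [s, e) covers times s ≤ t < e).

Schedule: | idle 0-1 | 200 1-7 | 201 7-15 | 202 15-24 |
Completion: 200=7  201=15  202=24

200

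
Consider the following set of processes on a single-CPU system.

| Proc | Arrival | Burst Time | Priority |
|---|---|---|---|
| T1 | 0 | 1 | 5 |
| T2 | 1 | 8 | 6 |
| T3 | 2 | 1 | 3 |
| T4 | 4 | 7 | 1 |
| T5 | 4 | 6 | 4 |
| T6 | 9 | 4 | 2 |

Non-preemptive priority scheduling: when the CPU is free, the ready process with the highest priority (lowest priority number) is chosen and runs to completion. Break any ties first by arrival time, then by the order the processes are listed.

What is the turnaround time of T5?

23

Schedule: | T1 0-1 | T2 1-9 | T4 9-16 | T6 16-20 | T3 20-21 | T5 21-27 |
Completion: T1=1  T2=9  T3=21  T4=16  T5=27  T6=20
Turnaround (C−A): T1=1  T2=8  T3=19  T4=12  T5=23  T6=11
Turnaround(T5) = completion − arrival = 27 − 4 = 23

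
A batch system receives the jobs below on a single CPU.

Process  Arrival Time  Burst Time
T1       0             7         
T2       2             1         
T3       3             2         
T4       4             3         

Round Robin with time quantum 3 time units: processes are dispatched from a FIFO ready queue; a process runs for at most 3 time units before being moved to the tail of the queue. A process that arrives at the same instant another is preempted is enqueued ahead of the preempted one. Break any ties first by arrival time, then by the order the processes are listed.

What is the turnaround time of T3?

3

Gantt: | T1 0-3 | T2 3-4 | T3 4-6 | T1 6-9 | T4 9-12 | T1 12-13 |
Completion: T1=13  T2=4  T3=6  T4=12
Turnaround (C−A): T1=13  T2=2  T3=3  T4=8
Turnaround(T3) = completion − arrival = 6 − 3 = 3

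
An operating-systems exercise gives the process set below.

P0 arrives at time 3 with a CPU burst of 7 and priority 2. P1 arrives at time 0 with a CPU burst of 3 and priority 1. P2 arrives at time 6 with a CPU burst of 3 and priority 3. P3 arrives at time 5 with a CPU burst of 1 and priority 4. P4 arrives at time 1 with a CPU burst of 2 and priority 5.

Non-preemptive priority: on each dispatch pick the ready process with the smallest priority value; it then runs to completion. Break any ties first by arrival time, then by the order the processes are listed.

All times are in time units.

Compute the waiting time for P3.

8

Gantt: | P1 0-3 | P0 3-10 | P2 10-13 | P3 13-14 | P4 14-16 |
Completion: P0=10  P1=3  P2=13  P3=14  P4=16
Turnaround (C−A): P0=7  P1=3  P2=7  P3=9  P4=15
Waiting(P3) = turnaround − burst = 9 − 1 = 8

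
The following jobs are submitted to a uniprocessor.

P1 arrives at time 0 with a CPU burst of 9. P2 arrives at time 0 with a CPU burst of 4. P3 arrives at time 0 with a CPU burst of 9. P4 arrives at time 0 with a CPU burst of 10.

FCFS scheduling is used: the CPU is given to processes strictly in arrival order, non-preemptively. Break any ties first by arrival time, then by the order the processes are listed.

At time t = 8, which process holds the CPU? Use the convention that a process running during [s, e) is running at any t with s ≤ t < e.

P1

Schedule: | P1 0-9 | P2 9-13 | P3 13-22 | P4 22-32 |
Completion: P1=9  P2=13  P3=22  P4=32
Turnaround (C−A): P1=9  P2=13  P3=22  P4=32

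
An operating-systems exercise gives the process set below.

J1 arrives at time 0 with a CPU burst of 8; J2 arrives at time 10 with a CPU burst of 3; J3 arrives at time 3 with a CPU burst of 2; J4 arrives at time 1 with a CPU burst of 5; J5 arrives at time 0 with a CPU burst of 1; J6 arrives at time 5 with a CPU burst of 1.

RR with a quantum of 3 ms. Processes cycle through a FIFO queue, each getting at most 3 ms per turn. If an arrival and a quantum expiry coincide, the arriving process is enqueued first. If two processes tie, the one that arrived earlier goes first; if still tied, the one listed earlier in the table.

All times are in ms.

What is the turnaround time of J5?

Gantt: | J1 0-3 | J5 3-4 | J4 4-7 | J3 7-9 | J1 9-12 | J6 12-13 | J4 13-15 | J2 15-18 | J1 18-20 |
Completion: J1=20  J2=18  J3=9  J4=15  J5=4  J6=13
Turnaround (C−A): J1=20  J2=8  J3=6  J4=14  J5=4  J6=8
Turnaround(J5) = completion − arrival = 4 − 0 = 4

4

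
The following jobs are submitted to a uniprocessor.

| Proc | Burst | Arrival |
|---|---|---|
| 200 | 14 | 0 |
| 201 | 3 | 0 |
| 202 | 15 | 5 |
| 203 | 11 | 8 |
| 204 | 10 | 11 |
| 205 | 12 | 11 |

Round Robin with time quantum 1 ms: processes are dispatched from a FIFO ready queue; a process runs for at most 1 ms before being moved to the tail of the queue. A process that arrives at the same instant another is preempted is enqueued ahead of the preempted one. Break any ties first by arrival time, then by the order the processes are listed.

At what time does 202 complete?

65

Timeline: | 200 0-1 | 201 1-2 | 200 2-3 | 201 3-4 | 200 4-5 | 201 5-6 | 202 6-7 | 200 7-8 | 202 8-9 | 203 9-10 | 200 10-11 | 202 11-12 | 203 12-13 | 204 13-14 | 205 14-15 | 200 15-16 | 202 16-17 | 203 17-18 | 204 18-19 | 205 19-20 | 200 20-21 | 202 21-22 | 203 22-23 | 204 23-24 | 205 24-25 | 200 25-26 | 202 26-27 | 203 27-28 | 204 28-29 | 205 29-30 | 200 30-31 | 202 31-32 | 203 32-33 | 204 33-34 | 205 34-35 | 200 35-36 | 202 36-37 | 203 37-38 | 204 38-39 | 205 39-40 | 200 40-41 | 202 41-42 | 203 42-43 | 204 43-44 | 205 44-45 | 200 45-46 | 202 46-47 | 203 47-48 | 204 48-49 | 205 49-50 | 200 50-51 | 202 51-52 | 203 52-53 | 204 53-54 | 205 54-55 | 200 55-56 | 202 56-57 | 203 57-58 | 204 58-59 | 205 59-60 | 202 60-61 | 205 61-62 | 202 62-63 | 205 63-64 | 202 64-65 |
Completion: 200=56  201=6  202=65  203=58  204=59  205=64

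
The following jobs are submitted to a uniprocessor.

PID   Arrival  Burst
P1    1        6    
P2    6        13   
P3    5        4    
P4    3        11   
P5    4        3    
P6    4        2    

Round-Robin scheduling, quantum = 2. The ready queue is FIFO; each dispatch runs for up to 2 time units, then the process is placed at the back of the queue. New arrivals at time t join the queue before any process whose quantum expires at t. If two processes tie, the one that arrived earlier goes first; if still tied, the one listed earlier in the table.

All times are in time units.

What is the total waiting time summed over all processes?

Timeline: | idle 0-1 | P1 1-3 | P4 3-5 | P1 5-7 | P5 7-9 | P6 9-11 | P3 11-13 | P4 13-15 | P2 15-17 | P1 17-19 | P5 19-20 | P3 20-22 | P4 22-24 | P2 24-26 | P4 26-28 | P2 28-30 | P4 30-32 | P2 32-34 | P4 34-35 | P2 35-40 |
Completion: P1=19  P2=40  P3=22  P4=35  P5=20  P6=11
Turnaround (C−A): P1=18  P2=34  P3=17  P4=32  P5=16  P6=7
Waiting = turnaround − burst: P1=12, P2=21, P3=13, P4=21, P5=13, P6=5
Total waiting = 12 + 21 + 13 + 21 + 13 + 5 = 85

85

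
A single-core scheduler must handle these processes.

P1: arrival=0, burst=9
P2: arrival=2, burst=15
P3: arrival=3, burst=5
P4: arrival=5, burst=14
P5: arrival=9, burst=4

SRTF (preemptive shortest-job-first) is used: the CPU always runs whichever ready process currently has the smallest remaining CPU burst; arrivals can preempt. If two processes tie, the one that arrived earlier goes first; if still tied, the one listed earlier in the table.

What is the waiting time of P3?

Gantt: | P1 0-3 | P3 3-8 | P1 8-9 | P5 9-13 | P1 13-18 | P4 18-32 | P2 32-47 |
Completion: P1=18  P2=47  P3=8  P4=32  P5=13
Turnaround (C−A): P1=18  P2=45  P3=5  P4=27  P5=4
Waiting(P3) = turnaround − burst = 5 − 5 = 0

0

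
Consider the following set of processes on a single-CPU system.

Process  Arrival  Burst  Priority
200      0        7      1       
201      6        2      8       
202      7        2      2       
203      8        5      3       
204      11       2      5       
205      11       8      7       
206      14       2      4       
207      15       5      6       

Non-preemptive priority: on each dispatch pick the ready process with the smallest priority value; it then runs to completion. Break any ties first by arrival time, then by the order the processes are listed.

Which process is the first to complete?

200

Schedule: | 200 0-7 | 202 7-9 | 203 9-14 | 206 14-16 | 204 16-18 | 207 18-23 | 205 23-31 | 201 31-33 |
Completion: 200=7  201=33  202=9  203=14  204=18  205=31  206=16  207=23
Turnaround (C−A): 200=7  201=27  202=2  203=6  204=7  205=20  206=2  207=8
Finish order: 200 → 202 → 203 → 206 → 204 → 207 → 205 → 201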